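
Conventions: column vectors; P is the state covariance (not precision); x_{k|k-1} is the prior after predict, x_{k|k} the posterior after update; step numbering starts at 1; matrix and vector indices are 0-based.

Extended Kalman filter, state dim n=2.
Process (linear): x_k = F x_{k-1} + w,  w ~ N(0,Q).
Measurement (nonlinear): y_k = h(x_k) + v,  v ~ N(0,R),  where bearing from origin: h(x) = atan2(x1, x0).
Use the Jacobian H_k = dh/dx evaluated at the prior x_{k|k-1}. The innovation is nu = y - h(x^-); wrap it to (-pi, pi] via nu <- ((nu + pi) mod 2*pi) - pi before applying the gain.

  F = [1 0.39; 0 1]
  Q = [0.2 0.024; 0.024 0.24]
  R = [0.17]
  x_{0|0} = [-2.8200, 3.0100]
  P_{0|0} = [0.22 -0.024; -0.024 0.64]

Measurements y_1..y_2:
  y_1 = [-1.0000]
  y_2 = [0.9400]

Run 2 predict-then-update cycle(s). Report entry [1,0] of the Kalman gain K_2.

K[1,0] = 0.0237

step 1: x^-=[-1.6461, 3.0100]  P^-=[0.4986 0.2496; 0.2496 0.8800]  H_jac=[-0.2557 -0.1399]  S=[0.2377]  K=[-0.6834; -0.7864]  nu=[-3.0712]  x^+=[0.4527, 5.4252]  P^+=[0.3876 0.1219; 0.1219 0.7330]
step 2: x^-=[2.5686, 5.4252]  P^-=[0.7942 0.4317; 0.4317 0.9730]  H_jac=[-0.1506 0.0713]  S=[0.1837]  K=[-0.4835; 0.0237]  nu=[-0.1886]  x^+=[2.6597, 5.4207]  P^+=[0.7512 0.4339; 0.4339 0.9729]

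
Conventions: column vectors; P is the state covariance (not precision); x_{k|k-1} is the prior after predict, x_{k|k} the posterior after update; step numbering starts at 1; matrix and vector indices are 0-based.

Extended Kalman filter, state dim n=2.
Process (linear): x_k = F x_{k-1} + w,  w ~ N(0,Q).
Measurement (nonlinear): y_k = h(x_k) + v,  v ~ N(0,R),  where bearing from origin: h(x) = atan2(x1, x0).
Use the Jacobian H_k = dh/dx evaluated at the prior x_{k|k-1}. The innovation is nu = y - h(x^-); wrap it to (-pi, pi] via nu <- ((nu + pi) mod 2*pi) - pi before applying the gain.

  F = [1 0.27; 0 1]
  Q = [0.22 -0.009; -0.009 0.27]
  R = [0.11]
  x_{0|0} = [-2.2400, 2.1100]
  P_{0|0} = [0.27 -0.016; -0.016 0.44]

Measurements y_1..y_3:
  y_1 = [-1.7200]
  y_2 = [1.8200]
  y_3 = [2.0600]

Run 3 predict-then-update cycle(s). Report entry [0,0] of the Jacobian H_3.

H_jac[0,0] = -0.1367

step 1: x^-=[-1.6703, 2.1100]  P^-=[0.5134 0.0938; 0.0938 0.7100]  H_jac=[-0.2914 -0.2306]  S=[0.2040]  K=[-0.8395; -0.9369]  nu=[2.3228]  x^+=[-3.6203, -0.0662]  P^+=[0.3697 -0.0666; -0.0666 0.5310]
step 2: x^-=[-3.6382, -0.0662]  P^-=[0.5924 0.0677; 0.0677 0.8010]  H_jac=[0.0050 -0.2748]  S=[0.1703]  K=[-0.0919; -1.2903]  nu=[-1.3398]  x^+=[-3.5150, 1.6626]  P^+=[0.5910 0.0475; 0.0475 0.5174]
step 3: x^-=[-3.0661, 1.6626]  P^-=[0.8744 0.1783; 0.1783 0.7874]  H_jac=[-0.1367 -0.2520]  S=[0.1886]  K=[-0.8717; -1.1813]  nu=[-0.5847]  x^+=[-2.5564, 2.3533]  P^+=[0.7311 -0.0160; -0.0160 0.5242]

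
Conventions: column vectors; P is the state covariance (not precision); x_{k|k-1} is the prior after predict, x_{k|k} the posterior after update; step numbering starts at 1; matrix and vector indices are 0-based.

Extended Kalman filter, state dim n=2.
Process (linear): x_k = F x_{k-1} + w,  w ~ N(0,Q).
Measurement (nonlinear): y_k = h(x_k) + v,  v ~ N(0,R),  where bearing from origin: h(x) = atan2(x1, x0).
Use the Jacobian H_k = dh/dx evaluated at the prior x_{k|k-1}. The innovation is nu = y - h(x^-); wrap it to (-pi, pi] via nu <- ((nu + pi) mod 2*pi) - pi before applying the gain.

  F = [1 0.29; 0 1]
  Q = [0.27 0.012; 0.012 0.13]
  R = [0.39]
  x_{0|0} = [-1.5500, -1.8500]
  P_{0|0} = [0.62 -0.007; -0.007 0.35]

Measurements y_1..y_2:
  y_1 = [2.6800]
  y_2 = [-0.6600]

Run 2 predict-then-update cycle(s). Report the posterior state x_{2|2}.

step 1: x^-=[-2.0865, -1.8500]  P^-=[0.9154 0.1065; 0.1065 0.4800]  H_jac=[0.2379 -0.2683]  S=[0.4628]  K=[0.4088; -0.2236]  nu=[-1.1870]  x^+=[-2.5718, -1.5846]  P^+=[0.8380 0.1488; 0.1488 0.4569]
step 2: x^-=[-3.0313, -1.5846]  P^-=[1.2327 0.2933; 0.2933 0.5869]  H_jac=[0.1354 -0.2591]  S=[0.4314]  K=[0.2109; -0.2604]  nu=[1.9999]  x^+=[-2.6096, -2.1053]  P^+=[1.2136 0.3170; 0.3170 0.5576]

x_post = [-2.6096, -2.1053]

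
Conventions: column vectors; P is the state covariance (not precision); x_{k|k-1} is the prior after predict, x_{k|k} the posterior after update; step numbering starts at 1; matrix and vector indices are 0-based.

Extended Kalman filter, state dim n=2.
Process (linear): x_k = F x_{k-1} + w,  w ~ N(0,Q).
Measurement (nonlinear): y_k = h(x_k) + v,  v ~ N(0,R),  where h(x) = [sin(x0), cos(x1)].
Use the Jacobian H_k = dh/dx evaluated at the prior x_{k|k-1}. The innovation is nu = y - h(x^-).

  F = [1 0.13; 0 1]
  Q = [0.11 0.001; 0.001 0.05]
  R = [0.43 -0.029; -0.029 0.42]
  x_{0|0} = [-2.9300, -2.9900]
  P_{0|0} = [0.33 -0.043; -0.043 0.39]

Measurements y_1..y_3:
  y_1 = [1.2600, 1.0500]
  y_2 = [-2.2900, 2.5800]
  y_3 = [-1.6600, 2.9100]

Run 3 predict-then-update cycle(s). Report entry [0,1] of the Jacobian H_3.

step 1: x^-=[-3.3187, -2.9900]  P^-=[0.4354 0.0087; 0.0087 0.4400]  H_jac=[-0.9844 0.0000; 0.0000 0.1510]  S=[0.8519 -0.0303; -0.0303 0.4300]  K=[-0.5043 -0.0325; -0.0046 0.1542]  nu=[1.0838, 2.0385]  x^+=[-3.9314, -2.6806]  P^+=[0.2193 0.0065; 0.0065 0.4297]
step 2: x^-=[-4.2799, -2.6806]  P^-=[0.3383 0.0634; 0.0634 0.4797]  H_jac=[-0.4191 0.0000; 0.0000 0.4448]  S=[0.4894 -0.0408; -0.0408 0.5149]  K=[-0.2870 0.0320; -0.0199 0.4128]  nu=[-3.1979, 3.4756]  x^+=[-3.2507, -1.1823]  P^+=[0.2967 0.0489; 0.0489 0.3911]
step 3: x^-=[-3.4044, -1.1823]  P^-=[0.4260 0.1008; 0.1008 0.4411]  H_jac=[-0.9657 0.0000; 0.0000 0.9255]  S=[0.8273 -0.1191; -0.1191 0.7978]  K=[-0.4910 0.0436; -0.0450 0.5050]  nu=[-1.9198, 2.5312]  x^+=[-2.3513, 0.1822]  P^+=[0.2200 0.0352; 0.0352 0.2306]

H_jac[0,1] = 0.0000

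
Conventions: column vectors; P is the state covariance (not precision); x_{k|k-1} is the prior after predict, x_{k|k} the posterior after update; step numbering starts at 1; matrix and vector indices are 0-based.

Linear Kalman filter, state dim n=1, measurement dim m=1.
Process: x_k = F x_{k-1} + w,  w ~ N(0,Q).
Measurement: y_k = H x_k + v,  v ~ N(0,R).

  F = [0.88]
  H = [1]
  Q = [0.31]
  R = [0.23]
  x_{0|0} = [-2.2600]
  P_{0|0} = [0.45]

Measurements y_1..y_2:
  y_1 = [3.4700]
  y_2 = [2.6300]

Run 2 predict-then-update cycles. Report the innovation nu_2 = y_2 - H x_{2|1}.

step 1: x^-=[-1.9888]  P^-=[0.6585]  S=[0.8885]  K=[0.7411]  nu=[5.4588]  x^+=[2.0569]  P^+=[0.1705]
step 2: x^-=[1.8101]  P^-=[0.4420]  S=[0.6720]  K=[0.6577]  nu=[0.8199]  x^+=[2.3494]  P^+=[0.1513]

innov = [0.8199]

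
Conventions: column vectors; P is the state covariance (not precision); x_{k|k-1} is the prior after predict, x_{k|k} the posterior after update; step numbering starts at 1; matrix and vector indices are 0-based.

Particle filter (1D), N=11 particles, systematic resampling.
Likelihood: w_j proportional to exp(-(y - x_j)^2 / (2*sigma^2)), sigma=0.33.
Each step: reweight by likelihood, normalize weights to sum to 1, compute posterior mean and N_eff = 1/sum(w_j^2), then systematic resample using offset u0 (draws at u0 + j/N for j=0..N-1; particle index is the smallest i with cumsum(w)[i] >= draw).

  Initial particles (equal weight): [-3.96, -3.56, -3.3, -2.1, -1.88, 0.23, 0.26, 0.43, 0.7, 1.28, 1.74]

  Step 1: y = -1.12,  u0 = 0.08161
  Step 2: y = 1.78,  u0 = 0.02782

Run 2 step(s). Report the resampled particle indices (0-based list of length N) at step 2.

resampled_idx = [1, 2, 3, 4, 4, 5, 6, 7, 8, 9, 10]

step 1: w=[0.0000, 0.0000, 0.0000, 0.1464, 0.8487, 0.0028, 0.0019, 0.0002, 0.0000, 0.0000, 0.0000]  mean=-1.9017  Neff=1.3482  idx=[3, 4, 4, 4, 4, 4, 4, 4, 4, 4, 4]
step 2: w=[0.0000, 0.1000, 0.1000, 0.1000, 0.1000, 0.1000, 0.1000, 0.1000, 0.1000, 0.1000, 0.1000]  mean=-1.8800  Neff=10.0010  idx=[1, 2, 3, 4, 4, 5, 6, 7, 8, 9, 10]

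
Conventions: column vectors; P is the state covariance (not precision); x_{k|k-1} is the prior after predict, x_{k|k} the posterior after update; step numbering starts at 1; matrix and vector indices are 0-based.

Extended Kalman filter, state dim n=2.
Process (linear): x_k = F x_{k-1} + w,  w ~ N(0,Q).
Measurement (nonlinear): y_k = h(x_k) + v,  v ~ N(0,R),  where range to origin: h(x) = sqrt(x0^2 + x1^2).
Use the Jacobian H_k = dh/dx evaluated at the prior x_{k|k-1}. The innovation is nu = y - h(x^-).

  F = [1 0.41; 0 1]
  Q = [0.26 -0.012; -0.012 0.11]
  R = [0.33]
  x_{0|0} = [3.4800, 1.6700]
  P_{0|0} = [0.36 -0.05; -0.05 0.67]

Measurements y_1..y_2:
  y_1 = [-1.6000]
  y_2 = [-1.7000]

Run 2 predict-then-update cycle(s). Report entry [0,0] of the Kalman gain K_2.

step 1: x^-=[4.1647, 1.6700]  P^-=[0.6916 0.2127; 0.2127 0.7800]  H_jac=[0.9282 0.3722]  S=[1.1808]  K=[0.6107; 0.4130]  nu=[-6.0871]  x^+=[0.4475, -0.8442]  P^+=[0.2513 -0.0851; -0.0851 0.5786]
step 2: x^-=[0.1013, -0.8442]  P^-=[0.5387 0.1401; 0.1401 0.6886]  H_jac=[0.1192 -0.9929]  S=[0.9833]  K=[-0.0761; -0.6783]  nu=[-2.5502]  x^+=[0.2955, 0.8856]  P^+=[0.5330 0.0893; 0.0893 0.2362]

K[0,0] = -0.0761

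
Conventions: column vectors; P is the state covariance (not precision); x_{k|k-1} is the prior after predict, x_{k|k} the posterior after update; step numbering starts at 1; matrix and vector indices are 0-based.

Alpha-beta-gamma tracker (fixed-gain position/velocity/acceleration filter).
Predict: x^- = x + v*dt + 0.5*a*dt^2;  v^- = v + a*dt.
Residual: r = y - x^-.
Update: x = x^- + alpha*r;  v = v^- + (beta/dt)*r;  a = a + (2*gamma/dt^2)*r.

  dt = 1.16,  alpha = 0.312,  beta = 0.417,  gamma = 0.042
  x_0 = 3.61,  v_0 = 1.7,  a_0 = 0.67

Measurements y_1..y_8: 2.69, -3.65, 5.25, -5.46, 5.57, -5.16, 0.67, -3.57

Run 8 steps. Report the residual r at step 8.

resid = -1.9036

step 1: x_pred=6.0328  r=-3.3428  x^+=4.9898  v^+=1.2755  a^+=0.4613
step 2: x_pred=6.7798  r=-10.4298  x^+=3.5257  v^+=-1.9387  a^+=-0.1898
step 3: x_pred=1.1492  r=4.1008  x^+=2.4286  v^+=-0.6846  a^+=0.0662
step 4: x_pred=1.6790  r=-7.1390  x^+=-0.5483  v^+=-3.1742  a^+=-0.3794
step 5: x_pred=-4.4856  r=10.0556  x^+=-1.3483  v^+=0.0005  a^+=0.2483
step 6: x_pred=-1.1806  r=-3.9794  x^+=-2.4222  v^+=-1.1420  a^+=-0.0001
step 7: x_pred=-3.7469  r=4.4169  x^+=-2.3688  v^+=0.4457  a^+=0.2756
step 8: x_pred=-1.6664  r=-1.9036  x^+=-2.2603  v^+=0.0811  a^+=0.1568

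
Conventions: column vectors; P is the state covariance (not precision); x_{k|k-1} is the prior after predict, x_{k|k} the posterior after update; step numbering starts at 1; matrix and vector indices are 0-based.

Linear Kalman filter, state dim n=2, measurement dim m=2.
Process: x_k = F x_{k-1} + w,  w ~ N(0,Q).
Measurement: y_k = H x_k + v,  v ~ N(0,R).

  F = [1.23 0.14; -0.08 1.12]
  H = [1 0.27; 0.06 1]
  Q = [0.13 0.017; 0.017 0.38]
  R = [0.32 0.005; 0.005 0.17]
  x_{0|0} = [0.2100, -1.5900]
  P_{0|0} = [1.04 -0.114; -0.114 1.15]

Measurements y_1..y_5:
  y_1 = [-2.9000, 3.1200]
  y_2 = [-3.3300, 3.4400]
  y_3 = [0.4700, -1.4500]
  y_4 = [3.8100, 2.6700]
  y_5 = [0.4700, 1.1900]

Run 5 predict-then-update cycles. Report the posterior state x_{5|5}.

x_post = [0.7060, 1.4028]

step 1: x^-=[0.0357, -1.7976]  P^-=[1.6867 -0.0608; -0.0608 1.8496]  S=[2.1087 0.5438; 0.5438 2.0184]  K=[0.8457 -0.2078; -0.0299 0.9226]  nu=[-2.4503, 4.9155]  x^+=[-3.0581, 2.8110]  P^+=[0.2826 -0.0481; -0.0481 0.1596]
step 2: x^-=[-3.3680, 3.3930]  P^-=[0.5441 -0.0514; -0.0514 0.5906]  S=[0.8793 0.1448; 0.1448 0.7564]  K=[0.6268 -0.1449; -0.0053 0.7777]  nu=[-0.8781, 0.2491]  x^+=[-3.9545, 3.5913]  P^+=[0.2090 -0.0340; -0.0340 0.1342]
step 3: x^-=[-4.3612, 4.3386]  P^-=[0.4372 -0.0290; -0.0290 0.5558]  S=[0.7820 0.1518; 0.1518 0.7239]  K=[0.5731 -0.1240; 0.0065 0.7640]  nu=[3.6598, -5.5270]  x^+=[-1.5783, 0.1395]  P^+=[0.1908 -0.0297; -0.0297 0.1317]
step 4: x^-=[-1.9218, 0.2825]  P^-=[0.4110 -0.0217; -0.0217 0.5517]  S=[0.7595 0.1566; 0.1566 0.7206]  K=[0.5575 -0.1170; 0.0106 0.7615]  nu=[5.6555, 2.5028]  x^+=[0.9386, 2.2484]  P^+=[0.1855 -0.0282; -0.0282 0.1312]
step 5: x^-=[1.4692, 2.4431]  P^-=[0.4034 -0.0193; -0.0193 0.5508]  S=[0.7532 0.1584; 0.1584 0.7200]  K=[0.5528 -0.1147; 0.0119 0.7608]  nu=[-1.6589, -1.3412]  x^+=[0.7060, 1.4028]  P^+=[0.1838 -0.0278; -0.0278 0.1311]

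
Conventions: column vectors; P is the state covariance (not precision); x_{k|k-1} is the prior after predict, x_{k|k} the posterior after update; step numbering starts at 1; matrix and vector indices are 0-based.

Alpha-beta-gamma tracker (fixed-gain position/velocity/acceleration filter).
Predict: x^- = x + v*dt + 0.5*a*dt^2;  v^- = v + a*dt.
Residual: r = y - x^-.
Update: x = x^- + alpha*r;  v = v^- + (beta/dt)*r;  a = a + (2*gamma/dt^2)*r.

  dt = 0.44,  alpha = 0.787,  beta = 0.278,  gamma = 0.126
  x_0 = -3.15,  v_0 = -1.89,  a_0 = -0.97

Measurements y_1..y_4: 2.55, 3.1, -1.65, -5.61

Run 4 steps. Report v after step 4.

step 1: x_pred=-4.0755  r=6.6255  x^+=1.1388  v^+=1.8693  a^+=7.6541
step 2: x_pred=2.7022  r=0.3978  x^+=3.0153  v^+=5.4885  a^+=8.1719
step 3: x_pred=6.2212  r=-7.8712  x^+=0.0266  v^+=4.1109  a^+=-2.0737
step 4: x_pred=1.6346  r=-7.2446  x^+=-4.0669  v^+=-1.3788  a^+=-11.5037

v_post = -1.3788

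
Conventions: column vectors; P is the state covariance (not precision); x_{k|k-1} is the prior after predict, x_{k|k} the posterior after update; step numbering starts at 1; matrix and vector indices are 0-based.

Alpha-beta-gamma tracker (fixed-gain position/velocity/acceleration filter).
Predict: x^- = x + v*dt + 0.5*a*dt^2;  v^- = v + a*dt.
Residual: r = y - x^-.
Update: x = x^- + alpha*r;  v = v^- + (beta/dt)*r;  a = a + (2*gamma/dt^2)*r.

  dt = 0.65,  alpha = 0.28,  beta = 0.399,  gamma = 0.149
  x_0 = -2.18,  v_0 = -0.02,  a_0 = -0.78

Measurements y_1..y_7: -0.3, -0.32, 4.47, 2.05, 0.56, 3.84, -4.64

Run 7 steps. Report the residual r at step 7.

step 1: x_pred=-2.3578  r=2.0578  x^+=-1.7816  v^+=0.7362  a^+=0.6714
step 2: x_pred=-1.1613  r=0.8413  x^+=-0.9257  v^+=1.6890  a^+=1.2648
step 3: x_pred=0.4393  r=4.0307  x^+=1.5679  v^+=4.9853  a^+=4.1077
step 4: x_pred=5.6761  r=-3.6261  x^+=4.6608  v^+=5.4294  a^+=1.5501
step 5: x_pred=8.5174  r=-7.9574  x^+=6.2893  v^+=1.5524  a^+=-4.0624
step 6: x_pred=6.4402  r=-2.6002  x^+=5.7122  v^+=-2.6843  a^+=-5.8964
step 7: x_pred=2.7218  r=-7.3618  x^+=0.6605  v^+=-11.0359  a^+=-11.0888

resid = -7.3618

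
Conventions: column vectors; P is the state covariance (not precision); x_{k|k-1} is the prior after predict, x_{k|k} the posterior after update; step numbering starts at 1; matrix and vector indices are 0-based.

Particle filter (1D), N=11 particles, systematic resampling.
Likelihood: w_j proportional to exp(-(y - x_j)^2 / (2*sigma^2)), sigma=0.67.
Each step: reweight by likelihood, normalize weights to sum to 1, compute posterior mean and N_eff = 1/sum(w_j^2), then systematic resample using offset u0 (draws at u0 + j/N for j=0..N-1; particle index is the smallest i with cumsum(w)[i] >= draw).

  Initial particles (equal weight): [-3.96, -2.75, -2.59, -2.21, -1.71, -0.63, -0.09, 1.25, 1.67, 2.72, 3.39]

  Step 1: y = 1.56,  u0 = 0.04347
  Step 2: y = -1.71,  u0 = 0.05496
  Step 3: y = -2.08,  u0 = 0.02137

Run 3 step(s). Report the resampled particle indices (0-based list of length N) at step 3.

resampled_idx = [0, 1, 2, 2, 3, 4, 5, 6, 7, 8, 9]

step 1: w=[0.0000, 0.0000, 0.0000, 0.0000, 0.0000, 0.0022, 0.0221, 0.4111, 0.4514, 0.1022, 0.0110]  mean=1.5797  Neff=2.6050  idx=[7, 7, 7, 7, 7, 8, 8, 8, 8, 8, 9]
step 2: w=[0.1902, 0.1902, 0.1902, 0.1902, 0.1902, 0.0098, 0.0098, 0.0098, 0.0098, 0.0098, 0.0000]  mean=1.2706  Neff=5.5138  idx=[0, 0, 1, 1, 2, 2, 3, 3, 4, 4, 6]
step 3: w=[0.0996, 0.0996, 0.0996, 0.0996, 0.0996, 0.0996, 0.0996, 0.0996, 0.0996, 0.0996, 0.0036]  mean=1.2515  Neff=10.0717  idx=[0, 1, 2, 2, 3, 4, 5, 6, 7, 8, 9]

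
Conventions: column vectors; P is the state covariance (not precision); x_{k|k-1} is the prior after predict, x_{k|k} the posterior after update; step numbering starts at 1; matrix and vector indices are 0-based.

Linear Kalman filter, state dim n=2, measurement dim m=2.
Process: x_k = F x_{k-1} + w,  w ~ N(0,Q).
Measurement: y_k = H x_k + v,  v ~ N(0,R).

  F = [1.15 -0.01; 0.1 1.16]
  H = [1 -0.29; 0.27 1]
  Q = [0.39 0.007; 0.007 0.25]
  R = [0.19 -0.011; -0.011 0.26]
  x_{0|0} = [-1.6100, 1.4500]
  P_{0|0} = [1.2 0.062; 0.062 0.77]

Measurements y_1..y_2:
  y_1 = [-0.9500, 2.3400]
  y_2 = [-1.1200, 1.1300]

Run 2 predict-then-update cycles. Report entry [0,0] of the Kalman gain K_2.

K[0,0] = 0.7177

step 1: x^-=[-1.8660, 1.5210]  P^-=[1.9757 0.2187; 0.2187 1.3125]  S=[2.1492 0.3434; 0.3434 1.8346]  K=[0.8497 0.2509; -0.2008 0.7852]  nu=[1.3571, 1.3228]  x^+=[-0.3810, 2.2872]  P^+=[0.1622 0.0121; 0.0121 0.2031]
step 2: x^-=[-0.4610, 2.6150]  P^-=[0.6042 0.0394; 0.0394 0.5277]  S=[0.8157 0.0355; 0.0355 0.8530]  K=[0.7177 0.2076; -0.1670 0.6380]  nu=[0.0994, -1.3605]  x^+=[-0.6722, 1.7303]  P^+=[0.1367 0.0092; 0.0092 0.1652]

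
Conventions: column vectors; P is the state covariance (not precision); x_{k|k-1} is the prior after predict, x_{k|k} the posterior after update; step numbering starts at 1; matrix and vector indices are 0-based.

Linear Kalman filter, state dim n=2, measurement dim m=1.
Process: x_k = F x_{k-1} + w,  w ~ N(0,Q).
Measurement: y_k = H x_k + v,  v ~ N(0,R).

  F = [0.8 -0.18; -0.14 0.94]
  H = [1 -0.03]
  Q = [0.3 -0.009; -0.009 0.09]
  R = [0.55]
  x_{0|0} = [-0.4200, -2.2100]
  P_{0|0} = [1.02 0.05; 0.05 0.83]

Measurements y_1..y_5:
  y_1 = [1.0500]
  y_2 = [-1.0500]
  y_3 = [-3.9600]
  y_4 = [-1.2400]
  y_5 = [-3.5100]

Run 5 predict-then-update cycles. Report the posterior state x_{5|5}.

step 1: x^-=[0.0618, -2.0186]  P^-=[0.9653 -0.2248; -0.2248 0.8302]  S=[1.5295]  K=[0.6355; -0.1633]  nu=[0.9276]  x^+=[0.6513, -2.1701]  P^+=[0.3475 -0.0661; -0.0661 0.7894]
step 2: x^-=[0.9117, -2.1310]  P^-=[0.5671 -0.2329; -0.2329 0.8118]  S=[1.1318]  K=[0.5072; -0.2273]  nu=[-2.0256]  x^+=[-0.1157, -1.6706]  P^+=[0.2759 -0.1024; -0.1024 0.7533]
step 3: x^-=[0.2081, -1.5542]  P^-=[0.5305 -0.2470; -0.2470 0.7880]  S=[1.0960]  K=[0.4908; -0.2469]  nu=[-4.2148]  x^+=[-1.8603, -0.5136]  P^+=[0.2665 -0.1142; -0.1142 0.7212]
step 4: x^-=[-1.3958, -0.2223]  P^-=[0.5268 -0.2496; -0.2496 0.7625]  S=[1.0925]  K=[0.4891; -0.2494]  nu=[0.1492]  x^+=[-1.3229, -0.2595]  P^+=[0.2655 -0.1163; -0.1163 0.6945]
step 5: x^-=[-1.0116, -0.0588]  P^-=[0.5259 -0.2467; -0.2467 0.7395]  S=[1.0914]  K=[0.4887; -0.2463]  nu=[-2.5002]  x^+=[-2.2333, 0.5571]  P^+=[0.2653 -0.1153; -0.1153 0.6733]

x_post = [-2.2333, 0.5571]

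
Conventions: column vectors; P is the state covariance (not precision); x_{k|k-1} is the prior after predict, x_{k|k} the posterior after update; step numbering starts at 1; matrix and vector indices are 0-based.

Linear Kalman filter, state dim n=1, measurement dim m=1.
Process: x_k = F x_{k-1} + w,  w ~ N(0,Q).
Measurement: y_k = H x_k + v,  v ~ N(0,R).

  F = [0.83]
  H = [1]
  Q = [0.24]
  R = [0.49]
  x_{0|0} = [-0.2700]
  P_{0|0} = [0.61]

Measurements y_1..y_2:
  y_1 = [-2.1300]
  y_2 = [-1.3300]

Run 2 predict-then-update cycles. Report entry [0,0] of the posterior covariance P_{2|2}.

step 1: x^-=[-0.2241]  P^-=[0.6602]  S=[1.1502]  K=[0.5740]  nu=[-1.9059]  x^+=[-1.3181]  P^+=[0.2813]
step 2: x^-=[-1.0940]  P^-=[0.4338]  S=[0.9238]  K=[0.4696]  nu=[-0.2360]  x^+=[-1.2048]  P^+=[0.2301]

P_post[0,0] = 0.2301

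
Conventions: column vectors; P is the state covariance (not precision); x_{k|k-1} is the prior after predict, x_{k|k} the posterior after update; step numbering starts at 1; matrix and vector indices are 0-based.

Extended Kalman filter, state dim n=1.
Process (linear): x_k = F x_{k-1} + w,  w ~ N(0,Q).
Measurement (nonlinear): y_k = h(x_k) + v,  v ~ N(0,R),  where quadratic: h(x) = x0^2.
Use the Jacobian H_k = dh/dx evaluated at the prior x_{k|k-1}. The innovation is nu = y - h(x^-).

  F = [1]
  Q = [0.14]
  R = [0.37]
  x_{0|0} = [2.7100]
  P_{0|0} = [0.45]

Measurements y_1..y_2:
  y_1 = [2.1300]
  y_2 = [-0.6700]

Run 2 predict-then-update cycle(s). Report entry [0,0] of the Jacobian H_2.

H_jac[0,0] = 3.5362

step 1: x^-=[2.7100]  P^-=[0.5900]  H_jac=[5.4200]  S=[17.7021]  K=[0.1806]  nu=[-5.2141]  x^+=[1.7681]  P^+=[0.0123]
step 2: x^-=[1.7681]  P^-=[0.1523]  H_jac=[3.5362]  S=[2.2749]  K=[0.2368]  nu=[-3.7962]  x^+=[0.8692]  P^+=[0.0248]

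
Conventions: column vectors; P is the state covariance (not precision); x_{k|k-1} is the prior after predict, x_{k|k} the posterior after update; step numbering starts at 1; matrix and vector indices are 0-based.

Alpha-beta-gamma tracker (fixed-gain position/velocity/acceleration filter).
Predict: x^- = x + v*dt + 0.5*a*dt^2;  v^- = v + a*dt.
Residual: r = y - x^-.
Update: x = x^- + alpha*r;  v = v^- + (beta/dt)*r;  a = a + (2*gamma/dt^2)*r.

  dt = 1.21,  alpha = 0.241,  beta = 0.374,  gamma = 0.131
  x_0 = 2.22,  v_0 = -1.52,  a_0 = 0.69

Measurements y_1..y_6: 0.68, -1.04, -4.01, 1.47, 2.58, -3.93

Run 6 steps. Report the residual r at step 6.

resid = -6.1623

step 1: x_pred=0.8859  r=-0.2059  x^+=0.8363  v^+=-0.7487  a^+=0.6532
step 2: x_pred=0.4084  r=-1.4484  x^+=0.0594  v^+=-0.4061  a^+=0.3940
step 3: x_pred=-0.1437  r=-3.8663  x^+=-1.0754  v^+=-1.1245  a^+=-0.2979
step 4: x_pred=-2.6542  r=4.1242  x^+=-1.6603  v^+=-0.2102  a^+=0.4401
step 5: x_pred=-1.5925  r=4.1725  x^+=-0.5869  v^+=1.6119  a^+=1.1868
step 6: x_pred=2.2323  r=-6.1623  x^+=0.7472  v^+=1.1432  a^+=0.0840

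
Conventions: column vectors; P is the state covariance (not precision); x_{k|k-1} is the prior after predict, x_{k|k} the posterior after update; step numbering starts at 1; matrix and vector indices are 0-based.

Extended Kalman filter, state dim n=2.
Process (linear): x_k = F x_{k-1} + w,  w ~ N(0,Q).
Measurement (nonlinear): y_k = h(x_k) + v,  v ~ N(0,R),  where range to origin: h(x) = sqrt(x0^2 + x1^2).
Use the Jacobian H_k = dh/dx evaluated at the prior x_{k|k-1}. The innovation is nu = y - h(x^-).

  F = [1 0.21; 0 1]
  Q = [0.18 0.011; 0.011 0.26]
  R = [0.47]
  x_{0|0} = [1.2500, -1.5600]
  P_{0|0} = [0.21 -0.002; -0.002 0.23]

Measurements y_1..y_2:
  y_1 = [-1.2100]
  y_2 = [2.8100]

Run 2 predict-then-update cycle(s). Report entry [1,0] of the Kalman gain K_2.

step 1: x^-=[0.9224, -1.5600]  P^-=[0.3993 0.0573; 0.0573 0.4900]  H_jac=[0.5090 -0.8608]  S=[0.8863]  K=[0.1737; -0.4430]  nu=[-3.0223]  x^+=[0.3976, -0.2212]  P^+=[0.3726 0.1255; 0.1255 0.3161]
step 2: x^-=[0.3511, -0.2212]  P^-=[0.6192 0.2029; 0.2029 0.5761]  H_jac=[0.8462 -0.5329]  S=[0.8940]  K=[0.4651; -0.1514]  nu=[2.3950]  x^+=[1.4652, -0.5838]  P^+=[0.4258 0.2658; 0.2658 0.5556]

K[1,0] = -0.1514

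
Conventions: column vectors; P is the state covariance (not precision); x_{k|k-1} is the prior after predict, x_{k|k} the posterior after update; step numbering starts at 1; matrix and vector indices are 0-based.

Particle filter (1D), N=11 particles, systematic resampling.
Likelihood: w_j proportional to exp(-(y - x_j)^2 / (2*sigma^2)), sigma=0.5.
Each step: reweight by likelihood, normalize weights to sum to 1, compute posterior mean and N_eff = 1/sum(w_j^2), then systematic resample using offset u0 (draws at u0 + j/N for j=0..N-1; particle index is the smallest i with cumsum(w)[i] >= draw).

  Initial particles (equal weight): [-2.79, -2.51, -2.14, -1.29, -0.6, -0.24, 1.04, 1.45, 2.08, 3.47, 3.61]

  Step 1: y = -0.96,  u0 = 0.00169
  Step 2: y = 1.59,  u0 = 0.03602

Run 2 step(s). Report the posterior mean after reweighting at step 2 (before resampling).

step 1: w=[0.0006, 0.0041, 0.0308, 0.4017, 0.3854, 0.1771, 0.0002, 0.0000, 0.0000, 0.0000, 0.0000]  mean=-0.8698  Neff=2.9215  idx=[1, 3, 3, 3, 3, 4, 4, 4, 4, 4, 5]
step 2: w=[0.0000, 0.0000, 0.0000, 0.0000, 0.0000, 0.0433, 0.0433, 0.0433, 0.0433, 0.0433, 0.7832]  mean=-0.3182  Neff=1.6058  idx=[5, 7, 10, 10, 10, 10, 10, 10, 10, 10, 10]

post_mean = -0.3182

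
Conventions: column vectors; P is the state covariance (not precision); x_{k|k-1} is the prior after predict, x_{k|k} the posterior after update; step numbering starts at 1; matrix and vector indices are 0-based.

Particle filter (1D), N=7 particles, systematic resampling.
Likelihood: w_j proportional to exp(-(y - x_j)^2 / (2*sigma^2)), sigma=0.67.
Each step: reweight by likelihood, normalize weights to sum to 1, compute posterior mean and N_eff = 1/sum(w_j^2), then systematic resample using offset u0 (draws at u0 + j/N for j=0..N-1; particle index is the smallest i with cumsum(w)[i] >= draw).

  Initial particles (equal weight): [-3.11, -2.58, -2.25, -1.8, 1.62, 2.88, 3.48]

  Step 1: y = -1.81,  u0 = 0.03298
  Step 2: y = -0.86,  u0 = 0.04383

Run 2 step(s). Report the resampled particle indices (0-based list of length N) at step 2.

resampled_idx = [2, 3, 4, 5, 5, 6, 6]

step 1: w=[0.0615, 0.2088, 0.3257, 0.4040, 0.0000, 0.0000, 0.0000]  mean=-2.1900  Neff=3.1577  idx=[0, 1, 2, 2, 3, 3, 3]
step 2: w=[0.0026, 0.0266, 0.0834, 0.0834, 0.2680, 0.2680, 0.2680]  mean=-1.8991  Neff=4.3449  idx=[2, 3, 4, 5, 5, 6, 6]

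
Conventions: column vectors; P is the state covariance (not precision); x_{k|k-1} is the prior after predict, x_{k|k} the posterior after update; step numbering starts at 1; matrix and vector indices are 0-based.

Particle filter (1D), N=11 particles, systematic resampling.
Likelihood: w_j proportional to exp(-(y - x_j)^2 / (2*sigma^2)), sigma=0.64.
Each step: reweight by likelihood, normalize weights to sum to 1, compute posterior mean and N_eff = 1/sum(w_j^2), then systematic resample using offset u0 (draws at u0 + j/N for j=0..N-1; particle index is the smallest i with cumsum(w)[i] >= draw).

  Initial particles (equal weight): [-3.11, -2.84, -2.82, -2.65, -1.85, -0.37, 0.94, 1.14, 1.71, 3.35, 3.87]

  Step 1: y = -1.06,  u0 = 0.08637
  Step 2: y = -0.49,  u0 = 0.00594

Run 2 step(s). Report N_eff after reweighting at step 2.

step 1: w=[0.0052, 0.0185, 0.0201, 0.0404, 0.4125, 0.4941, 0.0067, 0.0024, 0.0001, 0.0000, 0.0000]  mean=-1.1692  Neff=2.3994  idx=[4, 4, 4, 4, 4, 5, 5, 5, 5, 5, 6]
step 2: w=[0.0190, 0.0190, 0.0190, 0.0190, 0.0190, 0.1781, 0.1781, 0.1781, 0.1781, 0.1781, 0.0149]  mean=-0.4907  Neff=6.2286  idx=[0, 5, 5, 6, 6, 7, 7, 8, 8, 9, 9]

N_eff = 6.2286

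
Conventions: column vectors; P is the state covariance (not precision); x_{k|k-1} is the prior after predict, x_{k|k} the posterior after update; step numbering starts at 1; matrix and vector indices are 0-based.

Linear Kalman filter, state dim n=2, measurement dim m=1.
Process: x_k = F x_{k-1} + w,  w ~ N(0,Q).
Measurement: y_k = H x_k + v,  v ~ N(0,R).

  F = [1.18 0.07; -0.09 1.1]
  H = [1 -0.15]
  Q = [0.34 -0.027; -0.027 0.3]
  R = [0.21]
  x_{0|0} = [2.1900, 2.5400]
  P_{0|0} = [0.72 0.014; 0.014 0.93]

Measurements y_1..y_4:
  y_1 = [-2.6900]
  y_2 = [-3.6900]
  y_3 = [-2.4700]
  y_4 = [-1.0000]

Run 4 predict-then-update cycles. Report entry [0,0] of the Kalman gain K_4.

K[0,0] = 0.7734

step 1: x^-=[2.7620, 2.5969]  P^-=[1.3494 -0.0138; -0.0138 1.4284]  S=[1.5957]  K=[0.8470; -0.1429]  nu=[-5.0625]  x^+=[-1.5257, 3.3203]  P^+=[0.2048 0.1794; 0.1794 1.3958]
step 2: x^-=[-1.5679, 3.7897]  P^-=[0.6616 0.2904; 0.2904 1.9550]  S=[0.8285]  K=[0.7460; -0.0034]  nu=[-1.5536]  x^+=[-2.7269, 3.7950]  P^+=[0.2005 0.2925; 0.2925 1.9550]
step 3: x^-=[-2.9521, 4.4200]  P^-=[0.6771 0.4801; 0.4801 2.6093]  S=[0.8018]  K=[0.7547; 0.1106]  nu=[1.1451]  x^+=[-2.0879, 4.5466]  P^+=[0.2205 0.4132; 0.4132 2.5995]
step 4: x^-=[-2.1455, 5.1892]  P^-=[0.7280 0.6834; 0.6834 3.3653]  S=[0.8087]  K=[0.7734; 0.2209]  nu=[1.9239]  x^+=[-0.6575, 5.6142]  P^+=[0.2442 0.5453; 0.5453 3.3259]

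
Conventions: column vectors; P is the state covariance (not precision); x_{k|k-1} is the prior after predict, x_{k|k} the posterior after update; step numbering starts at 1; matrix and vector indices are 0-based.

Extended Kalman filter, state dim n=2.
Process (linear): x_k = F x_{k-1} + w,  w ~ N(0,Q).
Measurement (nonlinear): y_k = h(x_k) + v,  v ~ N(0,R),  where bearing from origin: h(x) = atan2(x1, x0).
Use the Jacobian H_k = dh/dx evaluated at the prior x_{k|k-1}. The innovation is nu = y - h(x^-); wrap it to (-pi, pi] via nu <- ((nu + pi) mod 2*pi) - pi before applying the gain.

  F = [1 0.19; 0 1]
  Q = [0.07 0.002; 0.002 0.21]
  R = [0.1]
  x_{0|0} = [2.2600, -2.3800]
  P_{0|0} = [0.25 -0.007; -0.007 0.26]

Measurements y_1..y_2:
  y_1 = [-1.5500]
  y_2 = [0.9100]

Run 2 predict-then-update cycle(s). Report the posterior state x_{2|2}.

step 1: x^-=[1.8078, -2.3800]  P^-=[0.3267 0.0444; 0.0444 0.4700]  H_jac=[0.2664 0.2024]  S=[0.1472]  K=[0.6523; 0.7264]  nu=[-0.6288]  x^+=[1.3976, -2.8368]  P^+=[0.2641 -0.0254; -0.0254 0.3923]
step 2: x^-=[0.8586, -2.8368]  P^-=[0.3386 0.0512; 0.0512 0.6023]  H_jac=[0.3229 0.0977]  S=[0.1443]  K=[0.7925; 0.5225]  nu=[2.1869]  x^+=[2.5916, -1.6940]  P^+=[0.2480 -0.0086; -0.0086 0.5629]

x_post = [2.5916, -1.6940]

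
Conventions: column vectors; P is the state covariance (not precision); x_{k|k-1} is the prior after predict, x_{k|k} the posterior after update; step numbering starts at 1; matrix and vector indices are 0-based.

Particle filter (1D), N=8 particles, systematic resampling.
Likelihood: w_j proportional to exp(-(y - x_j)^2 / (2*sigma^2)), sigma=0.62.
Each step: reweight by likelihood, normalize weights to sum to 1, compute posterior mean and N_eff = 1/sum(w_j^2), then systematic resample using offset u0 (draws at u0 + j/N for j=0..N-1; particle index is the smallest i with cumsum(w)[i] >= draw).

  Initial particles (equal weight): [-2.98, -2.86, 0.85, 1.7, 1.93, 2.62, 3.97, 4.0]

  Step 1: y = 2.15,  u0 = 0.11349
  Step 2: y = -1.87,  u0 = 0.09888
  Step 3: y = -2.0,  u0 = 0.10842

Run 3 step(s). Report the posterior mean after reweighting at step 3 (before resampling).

post_mean = 1.7033

step 1: w=[0.0000, 0.0000, 0.0428, 0.2963, 0.3620, 0.2893, 0.0052, 0.0045]  mean=2.0351  Neff=3.2855  idx=[3, 3, 4, 4, 4, 5, 5, 5]
step 2: w=[0.4290, 0.4290, 0.0473, 0.0473, 0.0473, 0.0000, 0.0000, 0.0000]  mean=1.7327  Neff=2.6681  idx=[0, 0, 0, 1, 1, 1, 1, 4]
step 3: w=[0.1408, 0.1408, 0.1408, 0.1408, 0.1408, 0.1408, 0.1408, 0.0144]  mean=1.7033  Neff=7.1948  idx=[0, 1, 2, 3, 4, 5, 6, 6]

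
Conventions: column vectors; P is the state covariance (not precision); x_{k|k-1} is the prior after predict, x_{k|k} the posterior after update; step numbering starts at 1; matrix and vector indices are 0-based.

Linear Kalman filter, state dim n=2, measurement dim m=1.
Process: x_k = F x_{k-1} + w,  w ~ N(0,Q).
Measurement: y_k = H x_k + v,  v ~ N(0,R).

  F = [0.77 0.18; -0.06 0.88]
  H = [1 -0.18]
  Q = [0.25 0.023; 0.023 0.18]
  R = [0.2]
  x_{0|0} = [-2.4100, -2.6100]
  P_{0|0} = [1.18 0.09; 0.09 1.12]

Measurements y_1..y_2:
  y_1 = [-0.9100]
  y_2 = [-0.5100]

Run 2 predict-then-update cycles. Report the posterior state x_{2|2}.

x_post = [-1.0415, -1.6353]

step 1: x^-=[-2.3255, -2.1522]  P^-=[1.0109 0.2059; 0.2059 1.0421]  S=[1.1705]  K=[0.8320; 0.0157]  nu=[1.0281]  x^+=[-1.4702, -2.1361]  P^+=[0.2007 0.1907; 0.1907 1.0418]
step 2: x^-=[-1.5165, -1.7916]  P^-=[0.4556 0.3059; 0.3059 0.9673]  S=[0.5768]  K=[0.6944; 0.2284]  nu=[0.6840]  x^+=[-1.0415, -1.6353]  P^+=[0.1775 0.2144; 0.2144 0.9373]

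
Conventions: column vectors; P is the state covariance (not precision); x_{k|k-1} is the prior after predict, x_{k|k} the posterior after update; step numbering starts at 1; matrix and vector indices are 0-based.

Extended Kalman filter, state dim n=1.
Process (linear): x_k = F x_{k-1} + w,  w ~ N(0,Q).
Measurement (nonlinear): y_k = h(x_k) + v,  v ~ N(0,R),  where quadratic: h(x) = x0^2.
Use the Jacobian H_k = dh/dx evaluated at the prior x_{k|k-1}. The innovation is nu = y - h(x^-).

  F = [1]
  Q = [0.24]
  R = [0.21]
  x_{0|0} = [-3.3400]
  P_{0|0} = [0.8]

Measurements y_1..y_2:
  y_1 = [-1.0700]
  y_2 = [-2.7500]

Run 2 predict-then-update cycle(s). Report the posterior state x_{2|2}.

x_post = [0.0049]

step 1: x^-=[-3.3400]  P^-=[1.0400]  H_jac=[-6.6800]  S=[46.6173]  K=[-0.1490]  nu=[-12.2256]  x^+=[-1.5181]  P^+=[0.0047]
step 2: x^-=[-1.5181]  P^-=[0.2447]  H_jac=[-3.0361]  S=[2.4655]  K=[-0.3013]  nu=[-5.0545]  x^+=[0.0049]  P^+=[0.0208]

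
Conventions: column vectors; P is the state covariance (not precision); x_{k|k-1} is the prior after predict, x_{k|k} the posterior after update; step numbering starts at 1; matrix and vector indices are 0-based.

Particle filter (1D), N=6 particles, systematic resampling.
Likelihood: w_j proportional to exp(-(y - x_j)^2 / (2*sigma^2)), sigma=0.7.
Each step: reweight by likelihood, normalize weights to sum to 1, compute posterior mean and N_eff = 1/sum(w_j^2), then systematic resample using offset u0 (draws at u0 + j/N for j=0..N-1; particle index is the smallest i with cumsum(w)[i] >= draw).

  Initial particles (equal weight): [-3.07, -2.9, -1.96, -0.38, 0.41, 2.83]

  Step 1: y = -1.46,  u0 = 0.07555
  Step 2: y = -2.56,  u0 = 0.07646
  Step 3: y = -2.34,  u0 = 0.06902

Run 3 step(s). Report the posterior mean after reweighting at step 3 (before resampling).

step 1: w=[0.0547, 0.0928, 0.5966, 0.2342, 0.0217, 0.0000]  mean=-1.6864  Neff=2.3648  idx=[1, 2, 2, 2, 2, 3]
step 2: w=[0.2424, 0.1889, 0.1889, 0.1889, 0.1889, 0.0021]  mean=-2.1845  Neff=4.9642  idx=[0, 1, 1, 2, 3, 4]
step 3: w=[0.1440, 0.1712, 0.1712, 0.1712, 0.1712, 0.1712]  mean=-2.0954  Neff=5.9780  idx=[0, 1, 2, 3, 4, 5]

post_mean = -2.0954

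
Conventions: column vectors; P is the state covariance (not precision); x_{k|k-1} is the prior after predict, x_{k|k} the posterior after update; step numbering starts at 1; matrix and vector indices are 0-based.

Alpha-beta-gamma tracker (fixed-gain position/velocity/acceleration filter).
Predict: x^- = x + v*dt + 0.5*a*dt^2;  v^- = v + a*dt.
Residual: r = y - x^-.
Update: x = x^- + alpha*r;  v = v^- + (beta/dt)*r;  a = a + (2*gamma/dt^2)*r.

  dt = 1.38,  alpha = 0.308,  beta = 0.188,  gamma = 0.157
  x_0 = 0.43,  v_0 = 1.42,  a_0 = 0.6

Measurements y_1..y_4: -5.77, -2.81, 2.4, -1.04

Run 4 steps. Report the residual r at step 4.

resid = 3.2456

step 1: x_pred=2.9609  r=-8.7309  x^+=0.2718  v^+=1.0586  a^+=-0.8396
step 2: x_pred=0.9332  r=-3.7432  x^+=-0.2197  v^+=-0.6100  a^+=-1.4567
step 3: x_pred=-2.4486  r=4.8486  x^+=-0.9552  v^+=-1.9598  a^+=-0.6573
step 4: x_pred=-4.2856  r=3.2456  x^+=-3.2859  v^+=-2.4247  a^+=-0.1222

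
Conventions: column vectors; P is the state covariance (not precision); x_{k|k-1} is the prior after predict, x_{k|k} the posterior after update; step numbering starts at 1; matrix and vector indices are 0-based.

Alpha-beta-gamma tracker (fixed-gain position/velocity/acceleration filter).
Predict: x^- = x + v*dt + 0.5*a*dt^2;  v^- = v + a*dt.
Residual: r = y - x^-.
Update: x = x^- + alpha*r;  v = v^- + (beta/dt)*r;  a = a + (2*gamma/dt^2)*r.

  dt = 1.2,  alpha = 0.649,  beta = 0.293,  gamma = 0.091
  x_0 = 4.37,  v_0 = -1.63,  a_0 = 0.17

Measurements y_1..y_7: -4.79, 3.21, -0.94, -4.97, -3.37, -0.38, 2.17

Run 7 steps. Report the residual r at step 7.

resid = 1.8672

step 1: x_pred=2.5364  r=-7.3264  x^+=-2.2184  v^+=-3.2149  a^+=-0.7560
step 2: x_pred=-6.6206  r=9.8306  x^+=-0.2405  v^+=-1.7217  a^+=0.4865
step 3: x_pred=-1.9563  r=1.0163  x^+=-1.2967  v^+=-0.8898  a^+=0.6150
step 4: x_pred=-1.9217  r=-3.0483  x^+=-3.9000  v^+=-0.8961  a^+=0.2297
step 5: x_pred=-4.8100  r=1.4400  x^+=-3.8755  v^+=-0.2689  a^+=0.4117
step 6: x_pred=-3.9017  r=3.5217  x^+=-1.6161  v^+=1.0850  a^+=0.8568
step 7: x_pred=0.3028  r=1.8672  x^+=1.5146  v^+=2.5691  a^+=1.0928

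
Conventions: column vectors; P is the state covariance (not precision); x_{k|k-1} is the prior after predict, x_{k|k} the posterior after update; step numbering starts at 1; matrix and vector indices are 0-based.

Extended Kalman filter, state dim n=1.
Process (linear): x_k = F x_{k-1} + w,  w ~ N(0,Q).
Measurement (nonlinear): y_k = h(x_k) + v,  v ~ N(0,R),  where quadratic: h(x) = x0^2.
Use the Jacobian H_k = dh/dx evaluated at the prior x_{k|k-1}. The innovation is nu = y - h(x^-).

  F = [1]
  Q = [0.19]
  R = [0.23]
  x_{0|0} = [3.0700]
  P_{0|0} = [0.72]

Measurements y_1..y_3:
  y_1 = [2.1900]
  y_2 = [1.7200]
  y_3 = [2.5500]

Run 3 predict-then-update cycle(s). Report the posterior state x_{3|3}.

step 1: x^-=[3.0700]  P^-=[0.9100]  H_jac=[6.1400]  S=[34.5366]  K=[0.1618]  nu=[-7.2349]  x^+=[1.8995]  P^+=[0.0061]
step 2: x^-=[1.8995]  P^-=[0.1961]  H_jac=[3.7990]  S=[3.0597]  K=[0.2434]  nu=[-1.8882]  x^+=[1.4399]  P^+=[0.0147]
step 3: x^-=[1.4399]  P^-=[0.2047]  H_jac=[2.8797]  S=[1.9279]  K=[0.3058]  nu=[0.4768]  x^+=[1.5857]  P^+=[0.0244]

x_post = [1.5857]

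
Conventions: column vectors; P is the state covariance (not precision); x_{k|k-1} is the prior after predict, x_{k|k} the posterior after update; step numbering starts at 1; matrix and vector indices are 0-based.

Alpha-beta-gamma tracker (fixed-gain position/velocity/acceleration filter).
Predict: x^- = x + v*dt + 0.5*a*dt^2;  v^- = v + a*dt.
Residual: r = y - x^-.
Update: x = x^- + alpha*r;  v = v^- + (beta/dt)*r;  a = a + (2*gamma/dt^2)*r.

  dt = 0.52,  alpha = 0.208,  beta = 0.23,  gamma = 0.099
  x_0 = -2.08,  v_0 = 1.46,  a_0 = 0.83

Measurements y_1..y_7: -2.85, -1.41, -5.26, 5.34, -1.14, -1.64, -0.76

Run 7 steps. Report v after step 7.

step 1: x_pred=-1.2086  r=-1.6414  x^+=-1.5500  v^+=1.1656  a^+=-0.3719
step 2: x_pred=-0.9942  r=-0.4158  x^+=-1.0807  v^+=0.7883  a^+=-0.6764
step 3: x_pred=-0.7622  r=-4.4978  x^+=-1.6978  v^+=-1.5529  a^+=-3.9699
step 4: x_pred=-3.0420  r=8.3820  x^+=-1.2985  v^+=0.0902  a^+=2.1678
step 5: x_pred=-0.9585  r=-0.1815  x^+=-0.9963  v^+=1.1372  a^+=2.0349
step 6: x_pred=-0.1298  r=-1.5102  x^+=-0.4439  v^+=1.5274  a^+=0.9291
step 7: x_pred=0.4759  r=-1.2359  x^+=0.2188  v^+=1.4639  a^+=0.0241

v_post = 1.4639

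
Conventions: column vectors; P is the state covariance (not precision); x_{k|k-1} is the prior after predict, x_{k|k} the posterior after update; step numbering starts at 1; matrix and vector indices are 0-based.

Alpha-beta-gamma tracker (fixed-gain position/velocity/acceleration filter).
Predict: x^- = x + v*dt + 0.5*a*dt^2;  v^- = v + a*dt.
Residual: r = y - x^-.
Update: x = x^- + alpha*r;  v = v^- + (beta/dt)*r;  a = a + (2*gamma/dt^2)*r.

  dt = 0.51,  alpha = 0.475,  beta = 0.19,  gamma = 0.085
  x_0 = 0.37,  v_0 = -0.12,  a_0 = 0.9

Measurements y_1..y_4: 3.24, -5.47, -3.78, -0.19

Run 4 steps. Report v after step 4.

step 1: x_pred=0.4258  r=2.8142  x^+=1.7626  v^+=1.3874  a^+=2.7393
step 2: x_pred=2.8264  r=-8.2964  x^+=-1.1144  v^+=-0.3064  a^+=-2.6832
step 3: x_pred=-1.6196  r=-2.1604  x^+=-2.6458  v^+=-2.4796  a^+=-4.0952
step 4: x_pred=-4.4430  r=4.2530  x^+=-2.4228  v^+=-2.9837  a^+=-1.3155

v_post = -2.9837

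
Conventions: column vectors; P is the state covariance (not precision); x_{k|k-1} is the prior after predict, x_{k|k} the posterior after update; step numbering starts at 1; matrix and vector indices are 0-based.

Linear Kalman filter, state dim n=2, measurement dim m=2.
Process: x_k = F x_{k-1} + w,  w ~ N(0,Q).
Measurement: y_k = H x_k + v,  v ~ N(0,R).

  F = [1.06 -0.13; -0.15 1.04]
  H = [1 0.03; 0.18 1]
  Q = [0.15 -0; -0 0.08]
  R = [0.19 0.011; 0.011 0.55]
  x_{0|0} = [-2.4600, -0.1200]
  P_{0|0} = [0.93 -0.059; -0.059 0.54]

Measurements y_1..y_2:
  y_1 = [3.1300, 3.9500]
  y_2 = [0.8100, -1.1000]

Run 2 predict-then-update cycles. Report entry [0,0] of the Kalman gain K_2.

step 1: x^-=[-2.5920, 0.2442]  P^-=[1.2203 -0.2871; -0.2871 0.7034]  S=[1.3937 -0.0369; -0.0369 1.1896]  K=[0.8686 -0.0298; -0.1765 0.5424]  nu=[5.7147, 4.1724]  x^+=[2.2477, 1.4987]  P^+=[0.1658 -0.0367; -0.0367 0.3030]
step 2: x^-=[2.1877, 1.2215]  P^-=[0.3515 -0.1084; -0.1084 0.4229]  S=[0.5354 -0.0221; -0.0221 0.9452]  K=[0.6491 -0.0326; -0.1614 0.4229]  nu=[-1.4144, -2.7153]  x^+=[1.3582, 0.3014]  P^+=[0.1240 -0.0331; -0.0331 0.2368]

K[0,0] = 0.6491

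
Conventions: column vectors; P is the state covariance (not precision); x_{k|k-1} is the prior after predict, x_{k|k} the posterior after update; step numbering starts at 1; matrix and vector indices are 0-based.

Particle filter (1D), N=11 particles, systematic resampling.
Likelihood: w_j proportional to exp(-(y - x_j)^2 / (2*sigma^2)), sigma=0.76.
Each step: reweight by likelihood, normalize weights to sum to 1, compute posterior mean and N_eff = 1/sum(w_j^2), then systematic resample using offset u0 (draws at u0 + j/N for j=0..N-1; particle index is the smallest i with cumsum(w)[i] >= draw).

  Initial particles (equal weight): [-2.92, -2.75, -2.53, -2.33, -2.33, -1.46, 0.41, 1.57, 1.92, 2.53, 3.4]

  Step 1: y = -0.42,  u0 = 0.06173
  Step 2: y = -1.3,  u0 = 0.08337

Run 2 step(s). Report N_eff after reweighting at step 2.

N_eff = 5.5220

step 1: w=[0.0040, 0.0082, 0.0192, 0.0385, 0.0385, 0.3550, 0.4987, 0.0294, 0.0079, 0.0005, 0.0000]  mean=-0.5137  Neff=2.6377  idx=[3, 5, 5, 5, 5, 6, 6, 6, 6, 6, 7]
step 2: w=[0.0847, 0.2077, 0.2077, 0.2077, 0.2077, 0.0169, 0.0169, 0.0169, 0.0169, 0.0169, 0.0002]  mean=-1.3753  Neff=5.5220  idx=[0, 1, 1, 2, 2, 3, 3, 4, 4, 4, 9]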